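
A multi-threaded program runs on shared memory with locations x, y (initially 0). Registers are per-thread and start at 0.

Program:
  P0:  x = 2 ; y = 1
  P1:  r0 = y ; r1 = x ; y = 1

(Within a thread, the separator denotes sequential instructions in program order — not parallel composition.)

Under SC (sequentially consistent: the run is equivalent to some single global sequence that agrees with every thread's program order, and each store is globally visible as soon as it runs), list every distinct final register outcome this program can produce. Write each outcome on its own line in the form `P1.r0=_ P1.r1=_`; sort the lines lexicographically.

P1.r0=0 P1.r1=0
P1.r0=0 P1.r1=2
P1.r0=1 P1.r1=2

outcome vector order: (P1.r0,P1.r1)
|SC outcomes| = 3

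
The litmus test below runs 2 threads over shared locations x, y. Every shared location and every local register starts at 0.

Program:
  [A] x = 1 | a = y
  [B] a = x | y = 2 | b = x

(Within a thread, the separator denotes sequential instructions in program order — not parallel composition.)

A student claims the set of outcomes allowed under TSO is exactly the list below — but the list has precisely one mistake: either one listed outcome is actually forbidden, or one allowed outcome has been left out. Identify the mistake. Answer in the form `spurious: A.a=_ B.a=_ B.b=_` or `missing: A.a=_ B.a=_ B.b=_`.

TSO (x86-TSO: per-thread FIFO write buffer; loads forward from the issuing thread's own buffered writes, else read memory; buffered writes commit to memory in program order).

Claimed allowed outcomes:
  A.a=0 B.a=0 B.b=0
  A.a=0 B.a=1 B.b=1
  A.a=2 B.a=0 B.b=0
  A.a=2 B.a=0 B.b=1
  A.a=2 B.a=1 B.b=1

outcome vector order: (A.a,B.a,B.b)
[TSO] allowed = {(0,0,0) (0,0,1) (0,1,1) (2,0,0) (2,0,1) (2,1,1)}
TSO∖claimed = {(0,0,1)}

missing: A.a=0 B.a=0 B.b=1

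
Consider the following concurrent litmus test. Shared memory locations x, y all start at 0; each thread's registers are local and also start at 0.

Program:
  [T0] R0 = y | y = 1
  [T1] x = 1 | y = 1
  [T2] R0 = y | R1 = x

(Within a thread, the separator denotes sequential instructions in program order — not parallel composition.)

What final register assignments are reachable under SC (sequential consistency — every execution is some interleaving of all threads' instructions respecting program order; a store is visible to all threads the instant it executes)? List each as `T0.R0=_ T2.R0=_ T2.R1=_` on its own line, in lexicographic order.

T0.R0=0 T2.R0=0 T2.R1=0
T0.R0=0 T2.R0=0 T2.R1=1
T0.R0=0 T2.R0=1 T2.R1=0
T0.R0=0 T2.R0=1 T2.R1=1
T0.R0=1 T2.R0=0 T2.R1=0
T0.R0=1 T2.R0=0 T2.R1=1
T0.R0=1 T2.R0=1 T2.R1=1

outcome vector order: (T0.R0,T2.R0,T2.R1)
|SC outcomes| = 7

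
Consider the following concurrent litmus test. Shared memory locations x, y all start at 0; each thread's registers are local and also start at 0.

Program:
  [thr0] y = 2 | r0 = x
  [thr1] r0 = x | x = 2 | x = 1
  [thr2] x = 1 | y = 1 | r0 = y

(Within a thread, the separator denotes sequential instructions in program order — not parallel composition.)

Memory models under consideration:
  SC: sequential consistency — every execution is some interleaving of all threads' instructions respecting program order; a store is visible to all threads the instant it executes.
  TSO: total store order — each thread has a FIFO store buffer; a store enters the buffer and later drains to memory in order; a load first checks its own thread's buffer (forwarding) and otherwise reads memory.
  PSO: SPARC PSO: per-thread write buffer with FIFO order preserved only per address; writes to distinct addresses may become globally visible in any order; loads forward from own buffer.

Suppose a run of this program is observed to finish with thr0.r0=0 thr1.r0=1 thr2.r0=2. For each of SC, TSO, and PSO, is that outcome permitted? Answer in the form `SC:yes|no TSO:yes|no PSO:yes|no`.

outcome vector order: (thr0.r0,thr1.r0,thr2.r0)
under SC → (0,0,1) (0,1,1) (1,0,1) (1,0,2) (1,1,1) (1,1,2) (2,0,1) (2,0,2) (2,1,1) (2,1,2)
under TSO → (0,0,1) (0,0,2) (0,1,1) (0,1,2) (1,0,1) (1,0,2) (1,1,1) (1,1,2) (2,0,1) (2,0,2) (2,1,1) (2,1,2)
under PSO → (0,0,1) (0,0,2) (0,1,1) (0,1,2) (1,0,1) (1,0,2) (1,1,1) (1,1,2) (2,0,1) (2,0,2) (2,1,1) (2,1,2)
target (0,1,2) ∈ {TSO,PSO}

SC:no TSO:yes PSO:yes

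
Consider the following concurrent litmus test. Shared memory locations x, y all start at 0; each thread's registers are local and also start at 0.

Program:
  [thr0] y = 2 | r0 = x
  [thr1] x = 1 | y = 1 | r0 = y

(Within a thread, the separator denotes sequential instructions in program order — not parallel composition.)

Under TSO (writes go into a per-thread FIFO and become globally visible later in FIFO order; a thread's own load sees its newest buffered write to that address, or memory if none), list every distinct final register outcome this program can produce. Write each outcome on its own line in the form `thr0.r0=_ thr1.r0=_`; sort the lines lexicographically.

outcome vector order: (thr0.r0,thr1.r0)
|TSO outcomes| = 4

thr0.r0=0 thr1.r0=1
thr0.r0=0 thr1.r0=2
thr0.r0=1 thr1.r0=1
thr0.r0=1 thr1.r0=2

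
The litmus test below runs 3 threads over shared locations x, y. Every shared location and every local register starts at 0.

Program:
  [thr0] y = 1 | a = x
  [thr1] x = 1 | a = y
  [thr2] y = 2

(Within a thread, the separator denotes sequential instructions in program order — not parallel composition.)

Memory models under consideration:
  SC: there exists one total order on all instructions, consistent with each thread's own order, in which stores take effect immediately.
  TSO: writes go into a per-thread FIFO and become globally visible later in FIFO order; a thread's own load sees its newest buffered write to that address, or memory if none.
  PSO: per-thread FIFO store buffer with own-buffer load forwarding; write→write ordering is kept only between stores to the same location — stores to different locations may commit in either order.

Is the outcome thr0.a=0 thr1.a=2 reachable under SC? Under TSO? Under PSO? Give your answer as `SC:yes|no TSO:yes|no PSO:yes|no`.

SC:yes TSO:yes PSO:yes

outcome vector order: (thr0.a,thr1.a)
[SC] allowed = {<0 1>, <0 2>, <1 0>, <1 1>, <1 2>}
[TSO] allowed = {<0 0>, <0 1>, <0 2>, <1 0>, <1 1>, <1 2>}
[PSO] allowed = {<0 0>, <0 1>, <0 2>, <1 0>, <1 1>, <1 2>}
target <0 2> ∈ {SC,TSO,PSO}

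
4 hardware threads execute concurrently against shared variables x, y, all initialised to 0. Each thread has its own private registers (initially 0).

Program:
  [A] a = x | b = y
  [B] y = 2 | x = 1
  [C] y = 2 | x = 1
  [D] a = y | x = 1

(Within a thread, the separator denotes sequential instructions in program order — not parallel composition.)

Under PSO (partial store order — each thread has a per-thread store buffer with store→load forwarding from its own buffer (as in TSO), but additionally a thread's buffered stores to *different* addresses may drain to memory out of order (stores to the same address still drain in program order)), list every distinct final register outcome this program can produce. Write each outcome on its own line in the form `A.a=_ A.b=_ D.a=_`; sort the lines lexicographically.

outcome vector order: (A.a,A.b,D.a)
|PSO outcomes| = 8

A.a=0 A.b=0 D.a=0
A.a=0 A.b=0 D.a=2
A.a=0 A.b=2 D.a=0
A.a=0 A.b=2 D.a=2
A.a=1 A.b=0 D.a=0
A.a=1 A.b=0 D.a=2
A.a=1 A.b=2 D.a=0
A.a=1 A.b=2 D.a=2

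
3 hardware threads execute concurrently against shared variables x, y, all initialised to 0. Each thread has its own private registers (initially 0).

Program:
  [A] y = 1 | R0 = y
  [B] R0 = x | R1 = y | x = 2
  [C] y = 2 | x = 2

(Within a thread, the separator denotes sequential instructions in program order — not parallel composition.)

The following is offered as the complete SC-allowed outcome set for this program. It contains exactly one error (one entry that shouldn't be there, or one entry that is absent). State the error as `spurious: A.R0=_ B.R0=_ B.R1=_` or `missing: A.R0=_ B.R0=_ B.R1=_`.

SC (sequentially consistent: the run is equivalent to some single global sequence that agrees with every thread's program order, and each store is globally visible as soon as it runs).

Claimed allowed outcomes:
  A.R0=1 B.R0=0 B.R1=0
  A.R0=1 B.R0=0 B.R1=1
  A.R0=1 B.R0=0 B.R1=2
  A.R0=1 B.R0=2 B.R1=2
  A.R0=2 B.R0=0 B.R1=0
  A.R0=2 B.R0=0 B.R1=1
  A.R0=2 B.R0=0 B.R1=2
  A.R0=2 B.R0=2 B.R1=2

outcome vector order: (A.R0,B.R0,B.R1)
[SC] allowed = {100, 101, 102, 121, 122, 200, 201, 202, 222}
SC∖claimed = {121}

missing: A.R0=1 B.R0=2 B.R1=1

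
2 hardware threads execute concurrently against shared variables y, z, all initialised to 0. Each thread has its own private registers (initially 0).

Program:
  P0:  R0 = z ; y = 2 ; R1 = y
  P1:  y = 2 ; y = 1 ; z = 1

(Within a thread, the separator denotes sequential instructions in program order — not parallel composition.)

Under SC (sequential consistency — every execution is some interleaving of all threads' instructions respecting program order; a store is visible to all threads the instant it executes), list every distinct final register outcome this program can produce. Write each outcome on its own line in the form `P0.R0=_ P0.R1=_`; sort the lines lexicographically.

outcome vector order: (P0.R0,P0.R1)
|SC outcomes| = 3

P0.R0=0 P0.R1=1
P0.R0=0 P0.R1=2
P0.R0=1 P0.R1=2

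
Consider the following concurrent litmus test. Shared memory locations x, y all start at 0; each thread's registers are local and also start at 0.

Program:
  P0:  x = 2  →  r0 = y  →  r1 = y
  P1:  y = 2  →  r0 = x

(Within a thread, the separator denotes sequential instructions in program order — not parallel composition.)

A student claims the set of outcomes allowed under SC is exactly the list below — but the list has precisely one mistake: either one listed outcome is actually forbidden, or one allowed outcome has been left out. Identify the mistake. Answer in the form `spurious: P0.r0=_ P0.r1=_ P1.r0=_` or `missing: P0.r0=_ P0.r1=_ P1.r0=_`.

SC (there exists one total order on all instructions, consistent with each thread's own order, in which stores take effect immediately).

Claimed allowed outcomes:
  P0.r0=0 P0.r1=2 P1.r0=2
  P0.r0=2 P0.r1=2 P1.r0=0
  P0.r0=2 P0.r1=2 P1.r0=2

outcome vector order: (P0.r0,P0.r1,P1.r0)
SC: 4 outcomes — {0/0/2; 0/2/2; 2/2/0; 2/2/2}
SC∖claimed = {0/0/2}

missing: P0.r0=0 P0.r1=0 P1.r0=2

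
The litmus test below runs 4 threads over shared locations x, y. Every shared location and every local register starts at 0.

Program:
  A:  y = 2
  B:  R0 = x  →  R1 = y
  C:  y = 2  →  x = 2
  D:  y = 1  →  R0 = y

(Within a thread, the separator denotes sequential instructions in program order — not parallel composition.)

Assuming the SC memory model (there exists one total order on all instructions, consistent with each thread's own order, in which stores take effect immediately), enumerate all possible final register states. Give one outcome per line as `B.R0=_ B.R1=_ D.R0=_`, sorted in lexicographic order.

B.R0=0 B.R1=0 D.R0=1
B.R0=0 B.R1=0 D.R0=2
B.R0=0 B.R1=1 D.R0=1
B.R0=0 B.R1=1 D.R0=2
B.R0=0 B.R1=2 D.R0=1
B.R0=0 B.R1=2 D.R0=2
B.R0=2 B.R1=1 D.R0=1
B.R0=2 B.R1=1 D.R0=2
B.R0=2 B.R1=2 D.R0=1
B.R0=2 B.R1=2 D.R0=2

outcome vector order: (B.R0,B.R1,D.R0)
|SC outcomes| = 10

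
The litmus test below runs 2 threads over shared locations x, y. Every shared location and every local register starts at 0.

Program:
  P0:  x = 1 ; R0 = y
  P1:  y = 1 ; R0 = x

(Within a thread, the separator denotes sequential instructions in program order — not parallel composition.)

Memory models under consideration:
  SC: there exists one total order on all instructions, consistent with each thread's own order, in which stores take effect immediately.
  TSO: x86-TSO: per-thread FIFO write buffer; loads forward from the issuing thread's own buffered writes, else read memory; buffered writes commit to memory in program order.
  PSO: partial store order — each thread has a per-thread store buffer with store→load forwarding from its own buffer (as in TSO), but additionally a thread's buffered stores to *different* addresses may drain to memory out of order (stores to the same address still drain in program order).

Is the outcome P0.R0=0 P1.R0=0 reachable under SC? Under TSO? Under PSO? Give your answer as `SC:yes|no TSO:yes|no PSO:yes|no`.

SC:no TSO:yes PSO:yes

outcome vector order: (P0.R0,P1.R0)
SC (3): 0/1 1/0 1/1
TSO (4): 0/0 0/1 1/0 1/1
PSO (4): 0/0 0/1 1/0 1/1
target 0/0 ∈ {TSO,PSO}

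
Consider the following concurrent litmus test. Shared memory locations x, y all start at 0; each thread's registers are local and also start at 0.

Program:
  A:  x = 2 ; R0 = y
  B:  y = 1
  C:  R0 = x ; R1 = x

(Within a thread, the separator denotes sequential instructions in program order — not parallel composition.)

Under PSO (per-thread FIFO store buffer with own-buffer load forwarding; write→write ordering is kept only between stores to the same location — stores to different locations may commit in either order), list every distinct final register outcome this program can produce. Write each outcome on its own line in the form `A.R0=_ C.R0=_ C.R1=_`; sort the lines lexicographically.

A.R0=0 C.R0=0 C.R1=0
A.R0=0 C.R0=0 C.R1=2
A.R0=0 C.R0=2 C.R1=2
A.R0=1 C.R0=0 C.R1=0
A.R0=1 C.R0=0 C.R1=2
A.R0=1 C.R0=2 C.R1=2

outcome vector order: (A.R0,C.R0,C.R1)
|PSO outcomes| = 6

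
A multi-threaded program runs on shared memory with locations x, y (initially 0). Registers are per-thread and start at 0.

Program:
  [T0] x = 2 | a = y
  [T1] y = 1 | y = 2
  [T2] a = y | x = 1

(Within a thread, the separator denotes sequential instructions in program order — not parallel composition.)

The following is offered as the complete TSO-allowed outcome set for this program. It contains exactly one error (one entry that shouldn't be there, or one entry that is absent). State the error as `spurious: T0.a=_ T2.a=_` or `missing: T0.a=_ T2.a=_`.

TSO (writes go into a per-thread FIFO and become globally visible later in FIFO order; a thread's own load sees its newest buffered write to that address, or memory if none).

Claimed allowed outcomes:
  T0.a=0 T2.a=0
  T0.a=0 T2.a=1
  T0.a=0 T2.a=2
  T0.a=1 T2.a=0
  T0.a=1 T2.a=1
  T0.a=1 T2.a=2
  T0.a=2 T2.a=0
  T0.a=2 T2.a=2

outcome vector order: (T0.a,T2.a)
[TSO] allowed = {(0,0), (0,1), (0,2), (1,0), (1,1), (1,2), (2,0), (2,1), (2,2)}
TSO∖claimed = {(2,1)}

missing: T0.a=2 T2.a=1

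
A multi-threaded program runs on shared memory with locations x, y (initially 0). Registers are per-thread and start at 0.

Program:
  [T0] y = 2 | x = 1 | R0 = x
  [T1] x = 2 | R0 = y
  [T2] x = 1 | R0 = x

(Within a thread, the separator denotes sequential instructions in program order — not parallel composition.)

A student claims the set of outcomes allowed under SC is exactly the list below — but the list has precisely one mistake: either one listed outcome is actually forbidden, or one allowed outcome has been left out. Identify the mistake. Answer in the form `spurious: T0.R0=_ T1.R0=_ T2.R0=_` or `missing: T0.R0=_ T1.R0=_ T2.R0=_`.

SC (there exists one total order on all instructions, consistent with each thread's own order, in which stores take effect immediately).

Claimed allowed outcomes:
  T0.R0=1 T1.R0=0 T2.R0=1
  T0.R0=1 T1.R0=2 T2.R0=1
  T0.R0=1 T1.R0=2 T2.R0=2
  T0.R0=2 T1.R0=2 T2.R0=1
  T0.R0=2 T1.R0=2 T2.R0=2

outcome vector order: (T0.R0,T1.R0,T2.R0)
SC (6): (1,0,1), (1,0,2), (1,2,1), (1,2,2), (2,2,1), (2,2,2)
SC∖claimed = {(1,0,2)}

missing: T0.R0=1 T1.R0=0 T2.R0=2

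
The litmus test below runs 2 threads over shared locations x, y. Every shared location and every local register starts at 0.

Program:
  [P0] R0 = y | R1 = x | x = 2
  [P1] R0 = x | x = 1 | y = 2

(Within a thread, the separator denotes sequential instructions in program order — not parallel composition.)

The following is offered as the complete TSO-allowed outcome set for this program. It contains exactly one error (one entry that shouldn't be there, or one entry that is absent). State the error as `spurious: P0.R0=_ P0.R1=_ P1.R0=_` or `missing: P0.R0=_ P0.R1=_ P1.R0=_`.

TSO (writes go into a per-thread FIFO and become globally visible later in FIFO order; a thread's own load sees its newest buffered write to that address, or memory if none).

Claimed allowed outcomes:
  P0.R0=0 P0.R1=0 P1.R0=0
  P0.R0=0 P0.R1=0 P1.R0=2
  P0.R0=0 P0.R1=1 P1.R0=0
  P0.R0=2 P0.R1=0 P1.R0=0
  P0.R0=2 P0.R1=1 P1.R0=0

outcome vector order: (P0.R0,P0.R1,P1.R0)
[TSO] allowed = {0/0/0, 0/0/2, 0/1/0, 2/1/0}
claimed∖TSO = {2/0/0}

spurious: P0.R0=2 P0.R1=0 P1.R0=0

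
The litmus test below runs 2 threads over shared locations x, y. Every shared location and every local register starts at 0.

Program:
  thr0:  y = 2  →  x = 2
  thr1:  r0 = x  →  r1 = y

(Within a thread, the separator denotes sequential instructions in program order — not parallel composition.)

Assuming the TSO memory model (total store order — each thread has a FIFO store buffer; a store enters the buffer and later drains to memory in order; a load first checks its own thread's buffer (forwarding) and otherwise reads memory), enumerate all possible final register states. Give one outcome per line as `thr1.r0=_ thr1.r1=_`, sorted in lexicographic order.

outcome vector order: (thr1.r0,thr1.r1)
|TSO outcomes| = 3

thr1.r0=0 thr1.r1=0
thr1.r0=0 thr1.r1=2
thr1.r0=2 thr1.r1=2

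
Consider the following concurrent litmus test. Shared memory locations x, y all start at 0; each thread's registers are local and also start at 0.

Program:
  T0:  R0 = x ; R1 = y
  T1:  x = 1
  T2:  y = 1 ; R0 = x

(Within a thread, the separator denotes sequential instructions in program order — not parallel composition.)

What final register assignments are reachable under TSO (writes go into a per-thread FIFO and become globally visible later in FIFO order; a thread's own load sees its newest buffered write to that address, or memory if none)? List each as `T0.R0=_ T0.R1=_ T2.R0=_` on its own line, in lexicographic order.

outcome vector order: (T0.R0,T0.R1,T2.R0)
|TSO outcomes| = 8

T0.R0=0 T0.R1=0 T2.R0=0
T0.R0=0 T0.R1=0 T2.R0=1
T0.R0=0 T0.R1=1 T2.R0=0
T0.R0=0 T0.R1=1 T2.R0=1
T0.R0=1 T0.R1=0 T2.R0=0
T0.R0=1 T0.R1=0 T2.R0=1
T0.R0=1 T0.R1=1 T2.R0=0
T0.R0=1 T0.R1=1 T2.R0=1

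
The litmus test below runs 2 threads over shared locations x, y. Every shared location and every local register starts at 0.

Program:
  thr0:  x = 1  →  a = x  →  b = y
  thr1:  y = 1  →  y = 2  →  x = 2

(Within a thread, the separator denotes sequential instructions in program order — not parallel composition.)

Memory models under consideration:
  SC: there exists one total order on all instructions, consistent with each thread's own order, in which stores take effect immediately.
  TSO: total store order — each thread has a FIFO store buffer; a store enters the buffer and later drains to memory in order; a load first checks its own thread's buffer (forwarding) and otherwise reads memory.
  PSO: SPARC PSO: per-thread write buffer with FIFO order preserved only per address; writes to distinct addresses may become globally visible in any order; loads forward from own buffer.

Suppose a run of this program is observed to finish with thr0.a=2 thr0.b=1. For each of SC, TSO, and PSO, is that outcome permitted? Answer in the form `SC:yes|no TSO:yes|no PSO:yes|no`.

outcome vector order: (thr0.a,thr0.b)
[SC] allowed = {(1,0); (1,1); (1,2); (2,2)}
[TSO] allowed = {(1,0); (1,1); (1,2); (2,2)}
[PSO] allowed = {(1,0); (1,1); (1,2); (2,0); (2,1); (2,2)}
target (2,1) ∈ {PSO}

SC:no TSO:no PSO:yes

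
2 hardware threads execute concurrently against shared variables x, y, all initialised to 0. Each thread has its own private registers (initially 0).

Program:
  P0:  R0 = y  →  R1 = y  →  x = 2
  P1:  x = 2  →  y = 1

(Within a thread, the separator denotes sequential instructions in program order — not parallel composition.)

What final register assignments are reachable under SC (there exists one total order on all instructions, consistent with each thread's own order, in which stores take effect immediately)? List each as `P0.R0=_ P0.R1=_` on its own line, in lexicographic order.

P0.R0=0 P0.R1=0
P0.R0=0 P0.R1=1
P0.R0=1 P0.R1=1

outcome vector order: (P0.R0,P0.R1)
|SC outcomes| = 3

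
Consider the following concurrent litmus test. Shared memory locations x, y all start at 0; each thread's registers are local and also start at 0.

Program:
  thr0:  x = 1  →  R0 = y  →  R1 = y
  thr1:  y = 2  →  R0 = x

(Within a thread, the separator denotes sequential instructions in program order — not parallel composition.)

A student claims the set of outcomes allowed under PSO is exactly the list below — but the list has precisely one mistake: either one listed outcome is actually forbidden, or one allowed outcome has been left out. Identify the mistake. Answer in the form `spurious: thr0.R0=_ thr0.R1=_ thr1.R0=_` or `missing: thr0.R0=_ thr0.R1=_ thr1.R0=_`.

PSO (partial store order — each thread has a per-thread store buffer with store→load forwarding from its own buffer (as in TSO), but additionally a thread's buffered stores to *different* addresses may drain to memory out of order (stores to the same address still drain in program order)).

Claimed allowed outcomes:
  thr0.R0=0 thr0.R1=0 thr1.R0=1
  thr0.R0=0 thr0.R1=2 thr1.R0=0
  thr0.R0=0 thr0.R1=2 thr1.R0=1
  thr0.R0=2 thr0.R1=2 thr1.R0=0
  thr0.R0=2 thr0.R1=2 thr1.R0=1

outcome vector order: (thr0.R0,thr0.R1,thr1.R0)
PSO: 6 outcomes — {(0,0,0) (0,0,1) (0,2,0) (0,2,1) (2,2,0) (2,2,1)}
PSO∖claimed = {(0,0,0)}

missing: thr0.R0=0 thr0.R1=0 thr1.R0=0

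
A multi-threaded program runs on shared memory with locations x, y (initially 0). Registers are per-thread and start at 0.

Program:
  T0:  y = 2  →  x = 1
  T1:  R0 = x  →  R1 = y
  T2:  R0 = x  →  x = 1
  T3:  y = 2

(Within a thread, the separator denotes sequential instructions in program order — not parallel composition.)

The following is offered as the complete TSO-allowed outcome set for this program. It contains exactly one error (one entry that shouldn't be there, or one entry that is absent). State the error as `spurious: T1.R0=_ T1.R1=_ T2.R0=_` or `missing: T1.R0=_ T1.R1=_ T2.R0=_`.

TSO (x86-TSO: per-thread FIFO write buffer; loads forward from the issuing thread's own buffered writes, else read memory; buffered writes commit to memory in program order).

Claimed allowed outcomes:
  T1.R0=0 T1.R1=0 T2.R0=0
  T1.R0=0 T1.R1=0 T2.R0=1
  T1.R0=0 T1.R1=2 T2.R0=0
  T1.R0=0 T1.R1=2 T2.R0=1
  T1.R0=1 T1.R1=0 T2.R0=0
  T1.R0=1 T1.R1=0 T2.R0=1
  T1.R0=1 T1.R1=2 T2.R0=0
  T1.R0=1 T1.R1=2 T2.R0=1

spurious: T1.R0=1 T1.R1=0 T2.R0=1

outcome vector order: (T1.R0,T1.R1,T2.R0)
under TSO → (0,0,0), (0,0,1), (0,2,0), (0,2,1), (1,0,0), (1,2,0), (1,2,1)
claimed∖TSO = {(1,0,1)}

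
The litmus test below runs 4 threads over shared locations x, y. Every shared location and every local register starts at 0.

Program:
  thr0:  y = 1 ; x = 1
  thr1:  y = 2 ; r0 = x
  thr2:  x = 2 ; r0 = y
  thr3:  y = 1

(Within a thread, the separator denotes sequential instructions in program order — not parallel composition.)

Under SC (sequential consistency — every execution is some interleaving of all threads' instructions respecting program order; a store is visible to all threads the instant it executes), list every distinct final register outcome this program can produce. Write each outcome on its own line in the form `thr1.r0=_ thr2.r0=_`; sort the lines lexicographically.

outcome vector order: (thr1.r0,thr2.r0)
|SC outcomes| = 8

thr1.r0=0 thr2.r0=1
thr1.r0=0 thr2.r0=2
thr1.r0=1 thr2.r0=0
thr1.r0=1 thr2.r0=1
thr1.r0=1 thr2.r0=2
thr1.r0=2 thr2.r0=0
thr1.r0=2 thr2.r0=1
thr1.r0=2 thr2.r0=2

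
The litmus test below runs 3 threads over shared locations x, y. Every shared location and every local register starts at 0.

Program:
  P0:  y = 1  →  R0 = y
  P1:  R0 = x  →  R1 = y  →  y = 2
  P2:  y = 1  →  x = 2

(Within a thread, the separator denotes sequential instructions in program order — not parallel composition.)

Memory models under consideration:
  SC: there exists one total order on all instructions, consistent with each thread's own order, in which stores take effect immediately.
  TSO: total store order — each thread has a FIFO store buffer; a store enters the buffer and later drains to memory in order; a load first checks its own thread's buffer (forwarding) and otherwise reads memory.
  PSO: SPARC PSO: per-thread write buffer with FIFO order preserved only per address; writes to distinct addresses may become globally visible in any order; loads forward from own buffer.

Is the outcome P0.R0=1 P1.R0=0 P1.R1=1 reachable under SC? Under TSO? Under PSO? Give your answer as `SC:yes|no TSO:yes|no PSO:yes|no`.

outcome vector order: (P0.R0,P1.R0,P1.R1)
SC: 6 outcomes — {1/0/0; 1/0/1; 1/2/1; 2/0/0; 2/0/1; 2/2/1}
TSO: 6 outcomes — {1/0/0; 1/0/1; 1/2/1; 2/0/0; 2/0/1; 2/2/1}
PSO: 8 outcomes — {1/0/0; 1/0/1; 1/2/0; 1/2/1; 2/0/0; 2/0/1; 2/2/0; 2/2/1}
target 1/0/1 ∈ {SC,TSO,PSO}

SC:yes TSO:yes PSO:yes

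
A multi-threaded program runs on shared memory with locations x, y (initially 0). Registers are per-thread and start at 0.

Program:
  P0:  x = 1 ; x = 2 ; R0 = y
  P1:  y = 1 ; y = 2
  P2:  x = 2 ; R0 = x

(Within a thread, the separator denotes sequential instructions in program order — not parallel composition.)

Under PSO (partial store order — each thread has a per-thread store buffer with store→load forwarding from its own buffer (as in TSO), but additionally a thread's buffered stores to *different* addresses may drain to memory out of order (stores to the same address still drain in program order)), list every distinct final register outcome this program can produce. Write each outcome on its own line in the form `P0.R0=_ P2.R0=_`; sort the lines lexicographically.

outcome vector order: (P0.R0,P2.R0)
|PSO outcomes| = 6

P0.R0=0 P2.R0=1
P0.R0=0 P2.R0=2
P0.R0=1 P2.R0=1
P0.R0=1 P2.R0=2
P0.R0=2 P2.R0=1
P0.R0=2 P2.R0=2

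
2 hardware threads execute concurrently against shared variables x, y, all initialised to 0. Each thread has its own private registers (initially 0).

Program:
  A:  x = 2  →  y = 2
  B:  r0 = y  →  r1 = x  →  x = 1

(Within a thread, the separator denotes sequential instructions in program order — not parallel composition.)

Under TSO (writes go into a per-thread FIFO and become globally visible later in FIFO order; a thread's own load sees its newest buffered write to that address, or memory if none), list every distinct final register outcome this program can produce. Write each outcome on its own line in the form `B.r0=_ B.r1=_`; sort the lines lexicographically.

B.r0=0 B.r1=0
B.r0=0 B.r1=2
B.r0=2 B.r1=2

outcome vector order: (B.r0,B.r1)
|TSO outcomes| = 3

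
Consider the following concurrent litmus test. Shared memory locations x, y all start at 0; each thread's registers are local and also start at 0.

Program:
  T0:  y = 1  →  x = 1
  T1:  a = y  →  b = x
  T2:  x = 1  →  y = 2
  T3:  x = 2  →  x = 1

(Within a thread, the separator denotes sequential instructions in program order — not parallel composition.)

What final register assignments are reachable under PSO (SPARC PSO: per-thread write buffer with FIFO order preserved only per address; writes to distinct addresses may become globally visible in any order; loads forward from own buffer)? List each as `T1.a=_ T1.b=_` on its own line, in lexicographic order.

outcome vector order: (T1.a,T1.b)
|PSO outcomes| = 9

T1.a=0 T1.b=0
T1.a=0 T1.b=1
T1.a=0 T1.b=2
T1.a=1 T1.b=0
T1.a=1 T1.b=1
T1.a=1 T1.b=2
T1.a=2 T1.b=0
T1.a=2 T1.b=1
T1.a=2 T1.b=2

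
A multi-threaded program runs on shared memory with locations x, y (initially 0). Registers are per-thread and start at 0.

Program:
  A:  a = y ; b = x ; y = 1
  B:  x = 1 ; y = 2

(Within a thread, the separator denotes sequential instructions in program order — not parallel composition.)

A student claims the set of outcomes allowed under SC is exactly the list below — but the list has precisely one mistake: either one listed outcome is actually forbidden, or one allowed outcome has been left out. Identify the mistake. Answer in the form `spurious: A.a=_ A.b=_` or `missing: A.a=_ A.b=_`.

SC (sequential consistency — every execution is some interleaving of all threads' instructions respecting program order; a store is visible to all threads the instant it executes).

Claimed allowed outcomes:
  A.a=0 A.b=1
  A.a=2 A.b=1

outcome vector order: (A.a,A.b)
SC: 3 outcomes — {<0 0>; <0 1>; <2 1>}
SC∖claimed = {<0 0>}

missing: A.a=0 A.b=0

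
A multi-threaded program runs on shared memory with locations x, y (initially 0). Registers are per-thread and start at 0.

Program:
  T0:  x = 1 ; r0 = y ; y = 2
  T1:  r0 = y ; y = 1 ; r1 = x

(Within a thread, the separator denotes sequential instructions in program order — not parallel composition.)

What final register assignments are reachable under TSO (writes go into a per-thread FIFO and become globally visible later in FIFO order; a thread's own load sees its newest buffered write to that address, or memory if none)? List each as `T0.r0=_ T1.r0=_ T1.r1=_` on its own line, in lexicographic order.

outcome vector order: (T0.r0,T1.r0,T1.r1)
|TSO outcomes| = 5

T0.r0=0 T1.r0=0 T1.r1=0
T0.r0=0 T1.r0=0 T1.r1=1
T0.r0=0 T1.r0=2 T1.r1=1
T0.r0=1 T1.r0=0 T1.r1=0
T0.r0=1 T1.r0=0 T1.r1=1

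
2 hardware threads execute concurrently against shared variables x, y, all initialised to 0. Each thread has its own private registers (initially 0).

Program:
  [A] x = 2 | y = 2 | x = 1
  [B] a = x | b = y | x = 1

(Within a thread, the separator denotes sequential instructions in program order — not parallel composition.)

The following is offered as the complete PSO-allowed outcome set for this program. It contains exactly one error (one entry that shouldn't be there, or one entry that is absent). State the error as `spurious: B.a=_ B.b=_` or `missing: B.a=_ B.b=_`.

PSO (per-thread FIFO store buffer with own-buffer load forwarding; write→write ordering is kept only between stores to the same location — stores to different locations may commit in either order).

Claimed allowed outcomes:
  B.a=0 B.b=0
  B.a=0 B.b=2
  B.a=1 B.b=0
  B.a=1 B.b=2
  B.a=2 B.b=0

outcome vector order: (B.a,B.b)
[PSO] allowed = {<0 0>; <0 2>; <1 0>; <1 2>; <2 0>; <2 2>}
PSO∖claimed = {<2 2>}

missing: B.a=2 B.b=2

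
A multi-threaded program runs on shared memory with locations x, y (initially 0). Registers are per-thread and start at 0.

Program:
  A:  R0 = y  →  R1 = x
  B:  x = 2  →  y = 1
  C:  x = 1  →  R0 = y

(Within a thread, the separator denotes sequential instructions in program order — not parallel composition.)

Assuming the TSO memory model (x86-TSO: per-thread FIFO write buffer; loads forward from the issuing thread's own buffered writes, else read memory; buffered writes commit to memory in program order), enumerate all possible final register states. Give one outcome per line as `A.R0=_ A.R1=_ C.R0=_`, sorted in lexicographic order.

outcome vector order: (A.R0,A.R1,C.R0)
|TSO outcomes| = 10

A.R0=0 A.R1=0 C.R0=0
A.R0=0 A.R1=0 C.R0=1
A.R0=0 A.R1=1 C.R0=0
A.R0=0 A.R1=1 C.R0=1
A.R0=0 A.R1=2 C.R0=0
A.R0=0 A.R1=2 C.R0=1
A.R0=1 A.R1=1 C.R0=0
A.R0=1 A.R1=1 C.R0=1
A.R0=1 A.R1=2 C.R0=0
A.R0=1 A.R1=2 C.R0=1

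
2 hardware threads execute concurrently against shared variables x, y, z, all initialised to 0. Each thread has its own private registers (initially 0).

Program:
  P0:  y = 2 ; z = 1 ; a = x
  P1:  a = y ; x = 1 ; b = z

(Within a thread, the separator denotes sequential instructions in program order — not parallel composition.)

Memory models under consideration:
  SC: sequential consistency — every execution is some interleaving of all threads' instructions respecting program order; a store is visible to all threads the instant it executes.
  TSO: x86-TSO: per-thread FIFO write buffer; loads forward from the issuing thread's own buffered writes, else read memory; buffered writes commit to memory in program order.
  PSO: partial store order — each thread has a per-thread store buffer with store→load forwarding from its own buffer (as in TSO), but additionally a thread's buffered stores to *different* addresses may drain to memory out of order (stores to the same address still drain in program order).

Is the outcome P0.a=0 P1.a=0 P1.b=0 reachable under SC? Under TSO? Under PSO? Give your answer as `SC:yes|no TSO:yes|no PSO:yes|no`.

outcome vector order: (P0.a,P1.a,P1.b)
SC (6): <0 0 1> <0 2 1> <1 0 0> <1 0 1> <1 2 0> <1 2 1>
TSO (8): <0 0 0> <0 0 1> <0 2 0> <0 2 1> <1 0 0> <1 0 1> <1 2 0> <1 2 1>
PSO (8): <0 0 0> <0 0 1> <0 2 0> <0 2 1> <1 0 0> <1 0 1> <1 2 0> <1 2 1>
target <0 0 0> ∈ {TSO,PSO}

SC:no TSO:yes PSO:yes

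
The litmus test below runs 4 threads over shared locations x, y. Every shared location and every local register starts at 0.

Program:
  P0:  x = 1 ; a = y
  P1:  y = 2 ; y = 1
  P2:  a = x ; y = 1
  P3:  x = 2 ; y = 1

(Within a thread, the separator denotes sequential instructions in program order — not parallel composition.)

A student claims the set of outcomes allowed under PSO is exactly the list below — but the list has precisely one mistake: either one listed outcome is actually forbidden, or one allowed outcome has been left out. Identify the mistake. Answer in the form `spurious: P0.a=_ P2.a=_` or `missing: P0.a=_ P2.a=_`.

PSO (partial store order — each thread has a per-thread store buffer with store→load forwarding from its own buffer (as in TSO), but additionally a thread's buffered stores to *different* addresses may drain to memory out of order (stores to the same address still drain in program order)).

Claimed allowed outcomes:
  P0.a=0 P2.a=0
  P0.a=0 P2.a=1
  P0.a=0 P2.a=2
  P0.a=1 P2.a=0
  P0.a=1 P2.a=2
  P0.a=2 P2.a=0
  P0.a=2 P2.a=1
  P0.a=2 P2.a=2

missing: P0.a=1 P2.a=1

outcome vector order: (P0.a,P2.a)
PSO (9): 00; 01; 02; 10; 11; 12; 20; 21; 22
PSO∖claimed = {11}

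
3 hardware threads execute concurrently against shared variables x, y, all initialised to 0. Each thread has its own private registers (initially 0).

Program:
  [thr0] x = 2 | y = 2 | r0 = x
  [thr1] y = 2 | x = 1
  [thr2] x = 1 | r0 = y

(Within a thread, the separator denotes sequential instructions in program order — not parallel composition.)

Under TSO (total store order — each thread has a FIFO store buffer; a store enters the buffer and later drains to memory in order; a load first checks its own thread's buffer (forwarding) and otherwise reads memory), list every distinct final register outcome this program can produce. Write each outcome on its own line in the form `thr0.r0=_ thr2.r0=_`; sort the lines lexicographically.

thr0.r0=1 thr2.r0=0
thr0.r0=1 thr2.r0=2
thr0.r0=2 thr2.r0=0
thr0.r0=2 thr2.r0=2

outcome vector order: (thr0.r0,thr2.r0)
|TSO outcomes| = 4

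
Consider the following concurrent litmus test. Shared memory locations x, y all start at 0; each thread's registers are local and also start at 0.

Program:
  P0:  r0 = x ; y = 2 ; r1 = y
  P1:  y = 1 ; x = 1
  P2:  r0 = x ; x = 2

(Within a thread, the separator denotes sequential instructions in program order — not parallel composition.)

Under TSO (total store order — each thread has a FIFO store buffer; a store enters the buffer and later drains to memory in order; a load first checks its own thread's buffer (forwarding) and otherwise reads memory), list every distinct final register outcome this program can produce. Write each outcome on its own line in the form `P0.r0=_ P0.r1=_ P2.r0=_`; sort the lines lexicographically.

P0.r0=0 P0.r1=1 P2.r0=0
P0.r0=0 P0.r1=1 P2.r0=1
P0.r0=0 P0.r1=2 P2.r0=0
P0.r0=0 P0.r1=2 P2.r0=1
P0.r0=1 P0.r1=2 P2.r0=0
P0.r0=1 P0.r1=2 P2.r0=1
P0.r0=2 P0.r1=1 P2.r0=0
P0.r0=2 P0.r1=2 P2.r0=0
P0.r0=2 P0.r1=2 P2.r0=1

outcome vector order: (P0.r0,P0.r1,P2.r0)
|TSO outcomes| = 9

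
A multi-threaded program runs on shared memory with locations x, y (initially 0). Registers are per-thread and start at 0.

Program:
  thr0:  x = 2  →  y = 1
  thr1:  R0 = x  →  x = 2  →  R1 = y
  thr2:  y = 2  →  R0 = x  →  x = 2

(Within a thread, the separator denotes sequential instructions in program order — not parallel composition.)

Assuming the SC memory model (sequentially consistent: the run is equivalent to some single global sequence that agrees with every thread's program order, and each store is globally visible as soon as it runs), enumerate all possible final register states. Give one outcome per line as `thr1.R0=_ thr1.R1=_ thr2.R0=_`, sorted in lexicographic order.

outcome vector order: (thr1.R0,thr1.R1,thr2.R0)
|SC outcomes| = 10

thr1.R0=0 thr1.R1=0 thr2.R0=2
thr1.R0=0 thr1.R1=1 thr2.R0=0
thr1.R0=0 thr1.R1=1 thr2.R0=2
thr1.R0=0 thr1.R1=2 thr2.R0=0
thr1.R0=0 thr1.R1=2 thr2.R0=2
thr1.R0=2 thr1.R1=0 thr2.R0=2
thr1.R0=2 thr1.R1=1 thr2.R0=0
thr1.R0=2 thr1.R1=1 thr2.R0=2
thr1.R0=2 thr1.R1=2 thr2.R0=0
thr1.R0=2 thr1.R1=2 thr2.R0=2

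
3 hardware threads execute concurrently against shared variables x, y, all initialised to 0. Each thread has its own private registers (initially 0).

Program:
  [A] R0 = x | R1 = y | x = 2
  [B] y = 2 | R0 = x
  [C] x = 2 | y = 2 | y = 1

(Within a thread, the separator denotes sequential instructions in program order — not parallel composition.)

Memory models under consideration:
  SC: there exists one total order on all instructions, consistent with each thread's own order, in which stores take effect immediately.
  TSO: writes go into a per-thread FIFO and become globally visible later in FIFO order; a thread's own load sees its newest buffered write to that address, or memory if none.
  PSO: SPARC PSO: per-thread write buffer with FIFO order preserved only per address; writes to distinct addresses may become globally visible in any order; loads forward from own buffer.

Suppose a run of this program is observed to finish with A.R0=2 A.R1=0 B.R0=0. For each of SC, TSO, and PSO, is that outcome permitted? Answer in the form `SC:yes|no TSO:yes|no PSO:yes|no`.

outcome vector order: (A.R0,A.R1,B.R0)
SC: 11 outcomes — {0/0/0; 0/0/2; 0/1/0; 0/1/2; 0/2/0; 0/2/2; 2/0/2; 2/1/0; 2/1/2; 2/2/0; 2/2/2}
TSO: 12 outcomes — {0/0/0; 0/0/2; 0/1/0; 0/1/2; 0/2/0; 0/2/2; 2/0/0; 2/0/2; 2/1/0; 2/1/2; 2/2/0; 2/2/2}
PSO: 12 outcomes — {0/0/0; 0/0/2; 0/1/0; 0/1/2; 0/2/0; 0/2/2; 2/0/0; 2/0/2; 2/1/0; 2/1/2; 2/2/0; 2/2/2}
target 2/0/0 ∈ {TSO,PSO}

SC:no TSO:yes PSO:yes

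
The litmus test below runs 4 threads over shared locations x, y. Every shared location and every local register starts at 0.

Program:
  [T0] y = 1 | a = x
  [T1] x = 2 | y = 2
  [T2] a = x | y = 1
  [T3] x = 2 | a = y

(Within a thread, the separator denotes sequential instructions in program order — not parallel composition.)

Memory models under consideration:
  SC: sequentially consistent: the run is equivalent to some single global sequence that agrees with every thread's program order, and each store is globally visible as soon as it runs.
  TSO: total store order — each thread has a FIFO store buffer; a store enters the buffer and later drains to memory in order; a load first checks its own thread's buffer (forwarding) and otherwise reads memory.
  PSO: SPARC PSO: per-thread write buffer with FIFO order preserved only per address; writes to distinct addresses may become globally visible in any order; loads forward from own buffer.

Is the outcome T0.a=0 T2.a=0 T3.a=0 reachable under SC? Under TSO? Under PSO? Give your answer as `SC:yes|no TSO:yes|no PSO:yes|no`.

SC:no TSO:yes PSO:yes

outcome vector order: (T0.a,T2.a,T3.a)
SC: 10 outcomes — {(0,0,1), (0,0,2), (0,2,1), (0,2,2), (2,0,0), (2,0,1), (2,0,2), (2,2,0), (2,2,1), (2,2,2)}
TSO: 12 outcomes — {(0,0,0), (0,0,1), (0,0,2), (0,2,0), (0,2,1), (0,2,2), (2,0,0), (2,0,1), (2,0,2), (2,2,0), (2,2,1), (2,2,2)}
PSO: 12 outcomes — {(0,0,0), (0,0,1), (0,0,2), (0,2,0), (0,2,1), (0,2,2), (2,0,0), (2,0,1), (2,0,2), (2,2,0), (2,2,1), (2,2,2)}
target (0,0,0) ∈ {TSO,PSO}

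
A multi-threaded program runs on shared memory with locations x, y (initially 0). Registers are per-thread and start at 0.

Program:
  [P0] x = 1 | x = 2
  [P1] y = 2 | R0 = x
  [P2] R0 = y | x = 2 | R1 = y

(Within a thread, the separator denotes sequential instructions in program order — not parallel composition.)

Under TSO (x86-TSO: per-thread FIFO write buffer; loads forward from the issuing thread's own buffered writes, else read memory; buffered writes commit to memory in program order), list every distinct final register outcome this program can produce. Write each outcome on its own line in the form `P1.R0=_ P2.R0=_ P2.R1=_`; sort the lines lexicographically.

P1.R0=0 P2.R0=0 P2.R1=0
P1.R0=0 P2.R0=0 P2.R1=2
P1.R0=0 P2.R0=2 P2.R1=2
P1.R0=1 P2.R0=0 P2.R1=0
P1.R0=1 P2.R0=0 P2.R1=2
P1.R0=1 P2.R0=2 P2.R1=2
P1.R0=2 P2.R0=0 P2.R1=0
P1.R0=2 P2.R0=0 P2.R1=2
P1.R0=2 P2.R0=2 P2.R1=2

outcome vector order: (P1.R0,P2.R0,P2.R1)
|TSO outcomes| = 9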